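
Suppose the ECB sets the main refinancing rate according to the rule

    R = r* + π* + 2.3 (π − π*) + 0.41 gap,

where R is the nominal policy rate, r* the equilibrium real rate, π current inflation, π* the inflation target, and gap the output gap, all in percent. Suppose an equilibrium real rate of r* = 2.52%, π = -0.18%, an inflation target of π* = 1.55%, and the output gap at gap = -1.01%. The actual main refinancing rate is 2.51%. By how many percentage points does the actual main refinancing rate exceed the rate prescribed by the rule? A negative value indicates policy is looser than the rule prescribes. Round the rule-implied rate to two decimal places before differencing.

2.83 pp

R = 2.52 + 1.55 + 2.3 × (-0.18 − 1.55) + 0.41 × (-1.01)
   = 2.52 + 1.55 − 3.979 − 0.4141 = -0.32
Deviation = 2.51 − (-0.32) = 2.83 pp.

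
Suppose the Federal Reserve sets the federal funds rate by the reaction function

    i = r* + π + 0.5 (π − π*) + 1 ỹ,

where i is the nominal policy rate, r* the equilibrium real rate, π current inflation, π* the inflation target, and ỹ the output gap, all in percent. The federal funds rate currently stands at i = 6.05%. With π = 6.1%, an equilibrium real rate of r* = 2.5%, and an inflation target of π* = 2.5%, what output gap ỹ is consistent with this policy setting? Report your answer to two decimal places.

1 ỹ = 6.05 − 2.5 − 6.1 − 0.5 × (6.1 − 2.5) = -4.35
ỹ = -4.35 / 1 = -4.35

-4.35%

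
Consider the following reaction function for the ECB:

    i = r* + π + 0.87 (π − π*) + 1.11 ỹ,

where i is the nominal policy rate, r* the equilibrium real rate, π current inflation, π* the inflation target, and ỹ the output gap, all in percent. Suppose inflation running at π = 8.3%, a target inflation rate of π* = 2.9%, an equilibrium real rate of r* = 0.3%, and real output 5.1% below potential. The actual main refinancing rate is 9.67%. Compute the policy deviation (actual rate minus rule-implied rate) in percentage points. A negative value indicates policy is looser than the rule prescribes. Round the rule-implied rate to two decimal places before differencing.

2.03 pp

Output 5.1% below potential → ỹ = -5.1.
i = 0.3 + 8.3 + 0.87 × (8.3 − 2.9) + 1.11 × (-5.1)
   = 0.3 + 8.3 + 4.698 − 5.661 = 7.64
Deviation = 9.67 − 7.64 = 2.03 pp.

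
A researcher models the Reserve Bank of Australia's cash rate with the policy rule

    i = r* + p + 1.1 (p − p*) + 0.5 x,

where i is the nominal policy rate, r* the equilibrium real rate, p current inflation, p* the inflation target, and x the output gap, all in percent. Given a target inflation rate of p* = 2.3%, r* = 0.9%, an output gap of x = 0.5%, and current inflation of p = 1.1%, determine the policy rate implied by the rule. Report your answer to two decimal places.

0.93%

i = 0.9 + 1.1 + 1.1 × (1.1 − 2.3) + 0.5 × 0.5
   = 0.9 + 1.1 − 1.32 + 0.25 = 0.93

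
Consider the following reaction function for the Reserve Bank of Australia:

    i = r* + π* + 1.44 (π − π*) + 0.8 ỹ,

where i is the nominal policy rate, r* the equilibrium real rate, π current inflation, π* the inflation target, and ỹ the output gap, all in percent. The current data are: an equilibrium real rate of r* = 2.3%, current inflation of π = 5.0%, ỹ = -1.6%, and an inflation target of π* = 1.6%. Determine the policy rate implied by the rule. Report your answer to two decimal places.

i = 2.3 + 1.6 + 1.44 × (5.0 − 1.6) + 0.8 × (-1.6)
   = 2.3 + 1.6 + 4.896 − 1.28 = 7.52

7.52%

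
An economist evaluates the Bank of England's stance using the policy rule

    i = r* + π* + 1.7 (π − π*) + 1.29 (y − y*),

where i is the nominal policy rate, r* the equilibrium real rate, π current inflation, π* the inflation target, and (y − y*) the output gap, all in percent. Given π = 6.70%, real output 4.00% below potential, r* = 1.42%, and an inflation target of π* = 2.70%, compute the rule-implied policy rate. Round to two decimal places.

Output 4.00% below potential → (y − y*) = -4.00.
i = 1.42 + 2.70 + 1.7 × (6.70 − 2.70) + 1.29 × (-4.00)
   = 1.42 + 2.7 + 6.8 − 5.16 = 5.76

5.76%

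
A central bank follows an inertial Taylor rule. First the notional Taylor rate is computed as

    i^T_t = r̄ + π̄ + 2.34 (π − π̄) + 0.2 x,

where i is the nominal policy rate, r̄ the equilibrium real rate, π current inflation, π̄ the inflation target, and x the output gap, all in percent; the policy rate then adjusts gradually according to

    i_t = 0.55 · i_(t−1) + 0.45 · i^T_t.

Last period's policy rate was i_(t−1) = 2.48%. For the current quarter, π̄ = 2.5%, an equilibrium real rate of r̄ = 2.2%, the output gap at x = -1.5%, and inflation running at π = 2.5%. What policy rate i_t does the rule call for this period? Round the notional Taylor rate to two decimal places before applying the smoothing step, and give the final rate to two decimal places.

3.34%

i^T_t = 2.2 + 2.5 + 2.34 × (2.5 − 2.5) + 0.2 × (-1.5)
   = 2.2 + 2.5 + 0 − 0.3 = 4.40
i_t = 0.55 × 2.48 + 0.45 × 4.40 = 1.364 + 1.98 = 3.34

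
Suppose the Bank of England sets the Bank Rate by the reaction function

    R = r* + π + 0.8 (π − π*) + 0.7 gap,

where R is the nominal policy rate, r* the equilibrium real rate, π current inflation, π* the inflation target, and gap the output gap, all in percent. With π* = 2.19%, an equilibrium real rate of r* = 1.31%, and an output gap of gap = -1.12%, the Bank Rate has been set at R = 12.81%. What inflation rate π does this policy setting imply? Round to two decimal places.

Collecting π: R = r* + (1 + 0.8) π − 0.8 π* + 0.7 gap
1.8 π = 12.81 − 1.31 + 0.8 × 2.19 − 0.7 × (-1.12) = 14.036
π = 14.036 / 1.8 = 7.80

7.80%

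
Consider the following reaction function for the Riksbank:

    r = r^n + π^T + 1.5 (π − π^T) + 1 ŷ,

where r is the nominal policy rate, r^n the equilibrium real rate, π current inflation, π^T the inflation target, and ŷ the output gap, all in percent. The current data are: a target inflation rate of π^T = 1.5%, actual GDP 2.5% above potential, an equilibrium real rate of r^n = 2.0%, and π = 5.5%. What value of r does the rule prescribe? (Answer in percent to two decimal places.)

Output 2.5% above potential → ŷ = 2.5.
r = 2.0 + 1.5 + 1.5 × (5.5 − 1.5) + 1 × 2.5
   = 2.0 + 1.5 + 6 + 2.5 = 12.00

12.00%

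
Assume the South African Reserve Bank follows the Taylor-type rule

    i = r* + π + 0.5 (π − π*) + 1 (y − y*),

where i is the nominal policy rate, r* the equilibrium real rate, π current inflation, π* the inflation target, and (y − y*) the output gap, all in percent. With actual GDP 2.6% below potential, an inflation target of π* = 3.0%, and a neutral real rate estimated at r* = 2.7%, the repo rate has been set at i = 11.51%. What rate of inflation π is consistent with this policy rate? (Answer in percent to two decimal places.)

8.61%

Output 2.6% below potential → (y − y*) = -2.6.
Collecting π: i = r* + (1 + 0.5) π − 0.5 π* + 1 (y − y*)
1.5 π = 11.51 − 2.7 + 0.5 × 3.0 − 1 × (-2.6) = 12.91
π = 12.91 / 1.5 = 8.61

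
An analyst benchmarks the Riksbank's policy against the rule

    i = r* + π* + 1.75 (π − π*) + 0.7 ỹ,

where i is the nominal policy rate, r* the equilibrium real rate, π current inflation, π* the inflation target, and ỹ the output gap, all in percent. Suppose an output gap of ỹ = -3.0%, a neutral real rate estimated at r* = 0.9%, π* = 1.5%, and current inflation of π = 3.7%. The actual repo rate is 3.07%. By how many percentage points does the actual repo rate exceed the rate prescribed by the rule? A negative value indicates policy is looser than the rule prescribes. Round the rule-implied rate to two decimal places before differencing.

i = 0.9 + 1.5 + 1.75 × (3.7 − 1.5) + 0.7 × (-3.0)
   = 0.9 + 1.5 + 3.85 − 2.1 = 4.15
Deviation = 3.07 − 4.15 = -1.08 pp.

-1.08 pp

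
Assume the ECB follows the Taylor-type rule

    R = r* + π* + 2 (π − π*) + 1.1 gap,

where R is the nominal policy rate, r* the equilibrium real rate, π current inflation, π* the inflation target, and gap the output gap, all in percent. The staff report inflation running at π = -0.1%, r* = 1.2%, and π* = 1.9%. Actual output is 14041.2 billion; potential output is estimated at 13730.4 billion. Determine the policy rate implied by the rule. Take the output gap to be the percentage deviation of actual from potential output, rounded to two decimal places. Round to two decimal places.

Output gap = 100 × (14041.2 − 13730.4) / 13730.4 = 2.26%.
R = 1.20 + 1.90 + 2 × (-0.10 − 1.90) + 1.1 × 2.26
   = 1.20 + 1.9 − 4 + 2.486 = 1.59

1.59%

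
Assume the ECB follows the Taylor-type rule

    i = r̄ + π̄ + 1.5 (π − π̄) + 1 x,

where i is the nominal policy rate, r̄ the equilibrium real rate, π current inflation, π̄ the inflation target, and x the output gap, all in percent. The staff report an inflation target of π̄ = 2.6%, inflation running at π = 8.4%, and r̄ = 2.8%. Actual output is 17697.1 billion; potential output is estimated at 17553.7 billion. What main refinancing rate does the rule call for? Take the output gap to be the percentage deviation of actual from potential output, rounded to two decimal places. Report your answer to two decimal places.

14.92%

Output gap = 100 × (17697.1 − 17553.7) / 17553.7 = 0.82%.
i = 2.80 + 2.60 + 1.5 × (8.40 − 2.60) + 1 × 0.82
   = 2.80 + 2.6 + 8.7 + 0.82 = 14.92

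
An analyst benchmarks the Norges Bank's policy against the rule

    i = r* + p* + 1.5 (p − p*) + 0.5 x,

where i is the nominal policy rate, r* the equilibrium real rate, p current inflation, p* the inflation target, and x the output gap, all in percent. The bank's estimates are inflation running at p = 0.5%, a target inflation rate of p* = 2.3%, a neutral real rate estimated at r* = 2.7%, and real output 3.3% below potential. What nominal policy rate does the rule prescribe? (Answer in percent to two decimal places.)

0.65%

Output 3.3% below potential → x = -3.3.
i = 2.7 + 2.3 + 1.5 × (0.5 − 2.3) + 0.5 × (-3.3)
   = 2.7 + 2.3 − 2.7 − 1.65 = 0.65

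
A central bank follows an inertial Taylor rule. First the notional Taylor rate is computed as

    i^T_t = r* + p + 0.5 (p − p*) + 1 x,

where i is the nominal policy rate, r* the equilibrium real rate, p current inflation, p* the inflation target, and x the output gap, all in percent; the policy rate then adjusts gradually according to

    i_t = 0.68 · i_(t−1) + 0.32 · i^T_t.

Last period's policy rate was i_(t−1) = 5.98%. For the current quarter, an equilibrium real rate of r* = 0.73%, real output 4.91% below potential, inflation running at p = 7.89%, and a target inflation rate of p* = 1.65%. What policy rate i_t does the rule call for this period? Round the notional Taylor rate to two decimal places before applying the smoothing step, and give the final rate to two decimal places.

6.25%

Output 4.91% below potential → x = -4.91.
i^T_t = 0.73 + 7.89 + 0.5 × (7.89 − 1.65) + 1 × (-4.91)
   = 0.73 + 7.89 + 3.12 − 4.91 = 6.83
i_t = 0.68 × 5.98 + 0.32 × 6.83 = 4.0664 + 2.1856 = 6.25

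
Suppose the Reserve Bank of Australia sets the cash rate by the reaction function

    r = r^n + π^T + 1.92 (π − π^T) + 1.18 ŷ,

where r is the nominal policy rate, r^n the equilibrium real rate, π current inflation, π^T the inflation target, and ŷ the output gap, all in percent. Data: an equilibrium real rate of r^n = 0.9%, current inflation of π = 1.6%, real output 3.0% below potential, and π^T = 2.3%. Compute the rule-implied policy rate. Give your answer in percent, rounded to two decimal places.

-1.68%

Output 3.0% below potential → ŷ = -3.0.
r = 0.9 + 2.3 + 1.92 × (1.6 − 2.3) + 1.18 × (-3.0)
   = 0.9 + 2.3 − 1.344 − 3.54 = -1.68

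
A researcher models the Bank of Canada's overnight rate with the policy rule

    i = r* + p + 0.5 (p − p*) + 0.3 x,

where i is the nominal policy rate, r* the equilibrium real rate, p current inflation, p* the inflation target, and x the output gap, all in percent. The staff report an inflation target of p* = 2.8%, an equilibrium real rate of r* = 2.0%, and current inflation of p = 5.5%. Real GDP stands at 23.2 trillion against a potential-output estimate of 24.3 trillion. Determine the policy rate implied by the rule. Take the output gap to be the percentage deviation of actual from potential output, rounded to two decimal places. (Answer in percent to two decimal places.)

Output gap = 100 × (23.2 − 24.3) / 24.3 = -4.53%.
i = 2.00 + 5.50 + 0.5 × (5.50 − 2.80) + 0.3 × (-4.53)
   = 2.00 + 5.5 + 1.35 − 1.359 = 7.49

7.49%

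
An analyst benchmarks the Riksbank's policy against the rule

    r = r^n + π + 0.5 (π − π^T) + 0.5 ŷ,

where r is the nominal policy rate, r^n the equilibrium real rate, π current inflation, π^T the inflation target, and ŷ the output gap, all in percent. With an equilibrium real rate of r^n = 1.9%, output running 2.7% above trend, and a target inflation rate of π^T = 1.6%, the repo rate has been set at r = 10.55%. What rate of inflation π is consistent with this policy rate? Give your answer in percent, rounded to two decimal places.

Output 2.7% above potential → ŷ = 2.7.
Collecting π: r = r^n + (1 + 0.5) π − 0.5 π^T + 0.5 ŷ
1.5 π = 10.55 − 1.9 + 0.5 × 1.6 − 0.5 × 2.7 = 8.1
π = 8.1 / 1.5 = 5.40

5.40%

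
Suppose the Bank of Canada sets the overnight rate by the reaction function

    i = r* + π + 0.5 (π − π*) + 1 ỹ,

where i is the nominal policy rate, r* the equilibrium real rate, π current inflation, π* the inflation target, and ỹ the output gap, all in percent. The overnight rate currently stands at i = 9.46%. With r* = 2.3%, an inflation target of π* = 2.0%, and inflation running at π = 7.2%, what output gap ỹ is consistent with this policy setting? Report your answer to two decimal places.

-2.64%

1 ỹ = 9.46 − 2.3 − 7.2 − 0.5 × (7.2 − 2.0) = -2.64
ỹ = -2.64 / 1 = -2.64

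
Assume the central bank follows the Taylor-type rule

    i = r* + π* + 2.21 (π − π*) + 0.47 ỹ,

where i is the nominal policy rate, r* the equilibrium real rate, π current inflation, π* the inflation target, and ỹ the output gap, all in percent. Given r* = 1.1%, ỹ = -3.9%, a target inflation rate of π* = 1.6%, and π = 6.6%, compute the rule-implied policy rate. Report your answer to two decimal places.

i = 1.1 + 1.6 + 2.21 × (6.6 − 1.6) + 0.47 × (-3.9)
   = 1.1 + 1.6 + 11.05 − 1.833 = 11.92

11.92%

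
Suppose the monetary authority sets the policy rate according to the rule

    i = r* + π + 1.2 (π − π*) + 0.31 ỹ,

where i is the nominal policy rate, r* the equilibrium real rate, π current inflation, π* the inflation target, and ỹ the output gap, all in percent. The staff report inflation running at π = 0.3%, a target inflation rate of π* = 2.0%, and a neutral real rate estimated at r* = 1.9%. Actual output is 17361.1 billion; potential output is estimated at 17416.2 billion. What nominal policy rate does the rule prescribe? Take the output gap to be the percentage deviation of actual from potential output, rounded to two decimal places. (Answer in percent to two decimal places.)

Output gap = 100 × (17361.1 − 17416.2) / 17416.2 = -0.32%.
i = 1.90 + 0.30 + 1.2 × (0.30 − 2.00) + 0.31 × (-0.32)
   = 1.90 + 0.3 − 2.04 − 0.0992 = 0.06

0.06%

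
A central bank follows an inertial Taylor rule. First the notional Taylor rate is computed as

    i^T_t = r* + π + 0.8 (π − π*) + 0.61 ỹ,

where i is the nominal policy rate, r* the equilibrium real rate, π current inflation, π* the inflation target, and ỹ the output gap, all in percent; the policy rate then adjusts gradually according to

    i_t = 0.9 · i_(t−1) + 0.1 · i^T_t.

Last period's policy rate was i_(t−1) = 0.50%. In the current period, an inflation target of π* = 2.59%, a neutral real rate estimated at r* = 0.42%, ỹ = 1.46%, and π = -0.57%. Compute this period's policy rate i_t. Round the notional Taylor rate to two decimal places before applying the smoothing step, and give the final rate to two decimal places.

i^T_t = 0.42 + (-0.57) + 0.8 × (-0.57 − 2.59) + 0.61 × 1.46
   = 0.42 − 0.57 − 2.528 + 0.8906 = -1.79
i_t = 0.9 × 0.50 + 0.1 × (-1.79) = 0.45 − 0.179 = 0.27

0.27%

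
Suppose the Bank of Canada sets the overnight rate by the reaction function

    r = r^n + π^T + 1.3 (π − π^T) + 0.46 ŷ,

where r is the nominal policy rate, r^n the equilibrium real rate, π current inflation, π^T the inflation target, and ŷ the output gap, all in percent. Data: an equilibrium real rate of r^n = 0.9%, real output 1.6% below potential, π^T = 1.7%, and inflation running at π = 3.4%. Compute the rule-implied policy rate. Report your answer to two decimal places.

Output 1.6% below potential → ŷ = -1.6.
r = 0.9 + 1.7 + 1.3 × (3.4 − 1.7) + 0.46 × (-1.6)
   = 0.9 + 1.7 + 2.21 − 0.736 = 4.07

4.07%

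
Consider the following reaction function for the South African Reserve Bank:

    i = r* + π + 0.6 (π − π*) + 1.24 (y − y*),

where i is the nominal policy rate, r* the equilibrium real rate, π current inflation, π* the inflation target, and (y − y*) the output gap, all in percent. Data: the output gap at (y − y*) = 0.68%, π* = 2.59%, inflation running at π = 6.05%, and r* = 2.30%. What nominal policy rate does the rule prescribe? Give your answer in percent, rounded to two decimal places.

i = 2.30 + 6.05 + 0.6 × (6.05 − 2.59) + 1.24 × 0.68
   = 2.30 + 6.05 + 2.076 + 0.8432 = 11.27

11.27%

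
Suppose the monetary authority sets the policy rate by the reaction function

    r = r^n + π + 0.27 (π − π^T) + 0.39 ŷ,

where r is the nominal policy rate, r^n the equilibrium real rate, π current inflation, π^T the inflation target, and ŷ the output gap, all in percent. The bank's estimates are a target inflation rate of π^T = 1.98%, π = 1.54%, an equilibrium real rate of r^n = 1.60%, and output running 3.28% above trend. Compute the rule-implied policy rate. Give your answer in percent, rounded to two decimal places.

4.30%

Output 3.28% above potential → ŷ = 3.28.
r = 1.60 + 1.54 + 0.27 × (1.54 − 1.98) + 0.39 × 3.28
   = 1.60 + 1.54 − 0.1188 + 1.2792 = 4.30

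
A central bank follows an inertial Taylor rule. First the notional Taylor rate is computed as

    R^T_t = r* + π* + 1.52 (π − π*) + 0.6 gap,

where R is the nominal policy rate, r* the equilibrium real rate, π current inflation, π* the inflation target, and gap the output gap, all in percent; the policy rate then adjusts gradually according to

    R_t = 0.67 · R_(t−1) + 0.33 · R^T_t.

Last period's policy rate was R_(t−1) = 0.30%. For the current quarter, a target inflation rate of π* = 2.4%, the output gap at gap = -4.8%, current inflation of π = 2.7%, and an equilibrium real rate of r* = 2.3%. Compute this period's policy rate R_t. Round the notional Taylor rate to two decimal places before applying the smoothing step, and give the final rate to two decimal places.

0.95%

R^T_t = 2.3 + 2.4 + 1.52 × (2.7 − 2.4) + 0.6 × (-4.8)
   = 2.3 + 2.4 + 0.456 − 2.88 = 2.28
R_t = 0.67 × 0.30 + 0.33 × 2.28 = 0.201 + 0.7524 = 0.95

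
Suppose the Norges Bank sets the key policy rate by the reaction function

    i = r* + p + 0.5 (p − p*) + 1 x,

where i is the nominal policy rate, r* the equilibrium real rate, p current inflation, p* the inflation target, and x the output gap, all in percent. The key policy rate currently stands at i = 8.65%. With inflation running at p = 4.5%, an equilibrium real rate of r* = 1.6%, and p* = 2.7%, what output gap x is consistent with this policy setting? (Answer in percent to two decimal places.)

1.65%

1 x = 8.65 − 1.6 − 4.5 − 0.5 × (4.5 − 2.7) = 1.65
x = 1.65 / 1 = 1.65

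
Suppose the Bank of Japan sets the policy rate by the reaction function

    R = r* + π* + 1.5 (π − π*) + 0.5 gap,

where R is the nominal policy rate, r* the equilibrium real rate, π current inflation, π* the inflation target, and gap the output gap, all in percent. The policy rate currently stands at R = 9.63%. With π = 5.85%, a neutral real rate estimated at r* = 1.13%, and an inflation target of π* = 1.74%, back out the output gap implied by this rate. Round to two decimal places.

1.19%

0.5 gap = 9.63 − 1.13 − 1.74 − 1.5 × (5.85 − 1.74) = 0.595
gap = 0.595 / 0.5 = 1.19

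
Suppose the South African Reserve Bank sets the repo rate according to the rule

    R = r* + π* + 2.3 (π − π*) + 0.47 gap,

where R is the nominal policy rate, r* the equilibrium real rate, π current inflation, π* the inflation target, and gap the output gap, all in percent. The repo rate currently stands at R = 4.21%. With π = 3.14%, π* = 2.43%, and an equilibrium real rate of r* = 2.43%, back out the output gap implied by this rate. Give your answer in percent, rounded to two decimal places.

-4.86%

0.47 gap = 4.21 − 2.43 − 2.43 − 2.3 × (3.14 − 2.43) = -2.283
gap = -2.283 / 0.47 = -4.86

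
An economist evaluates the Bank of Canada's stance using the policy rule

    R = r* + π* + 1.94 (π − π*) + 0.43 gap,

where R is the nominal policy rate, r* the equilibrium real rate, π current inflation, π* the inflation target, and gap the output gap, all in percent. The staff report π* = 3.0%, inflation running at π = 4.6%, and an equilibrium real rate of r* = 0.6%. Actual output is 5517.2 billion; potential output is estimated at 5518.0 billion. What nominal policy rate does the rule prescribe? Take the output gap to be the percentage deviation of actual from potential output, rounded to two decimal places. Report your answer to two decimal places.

6.70%

Output gap = 100 × (5517.2 − 5518.0) / 5518.0 = -0.01%.
R = 0.60 + 3.00 + 1.94 × (4.60 − 3.00) + 0.43 × (-0.01)
   = 0.60 + 3 + 3.104 − 0.0043 = 6.70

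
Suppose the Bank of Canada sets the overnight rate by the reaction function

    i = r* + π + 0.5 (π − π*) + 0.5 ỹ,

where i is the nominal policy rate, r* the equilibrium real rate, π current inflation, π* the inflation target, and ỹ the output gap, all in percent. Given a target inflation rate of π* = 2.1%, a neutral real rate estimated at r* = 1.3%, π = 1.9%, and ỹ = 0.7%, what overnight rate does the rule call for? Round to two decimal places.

i = 1.3 + 1.9 + 0.5 × (1.9 − 2.1) + 0.5 × 0.7
   = 1.3 + 1.9 − 0.1 + 0.35 = 3.45

3.45%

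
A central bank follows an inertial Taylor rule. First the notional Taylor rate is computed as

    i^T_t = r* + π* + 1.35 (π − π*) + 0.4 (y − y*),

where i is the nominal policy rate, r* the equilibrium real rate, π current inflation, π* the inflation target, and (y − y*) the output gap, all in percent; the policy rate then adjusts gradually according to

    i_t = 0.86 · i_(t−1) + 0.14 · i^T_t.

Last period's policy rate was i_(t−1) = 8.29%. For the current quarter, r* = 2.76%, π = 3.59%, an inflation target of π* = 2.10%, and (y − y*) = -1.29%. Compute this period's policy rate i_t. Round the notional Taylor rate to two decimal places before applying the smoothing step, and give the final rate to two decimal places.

i^T_t = 2.76 + 2.10 + 1.35 × (3.59 − 2.10) + 0.4 × (-1.29)
   = 2.76 + 2.1 + 2.0115 − 0.516 = 6.36
i_t = 0.86 × 8.29 + 0.14 × 6.36 = 7.1294 + 0.8904 = 8.02

8.02%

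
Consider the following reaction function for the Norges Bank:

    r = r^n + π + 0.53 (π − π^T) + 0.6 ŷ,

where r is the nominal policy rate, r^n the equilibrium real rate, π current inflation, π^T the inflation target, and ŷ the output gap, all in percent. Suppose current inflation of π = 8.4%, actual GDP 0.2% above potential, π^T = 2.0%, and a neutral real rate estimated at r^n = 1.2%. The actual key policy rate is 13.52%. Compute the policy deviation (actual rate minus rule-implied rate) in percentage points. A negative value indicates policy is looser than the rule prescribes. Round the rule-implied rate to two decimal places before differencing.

Output 0.2% above potential → ŷ = 0.2.
r = 1.2 + 8.4 + 0.53 × (8.4 − 2.0) + 0.6 × 0.2
   = 1.2 + 8.4 + 3.392 + 0.12 = 13.11
Deviation = 13.52 − 13.11 = 0.41 pp.

0.41 pp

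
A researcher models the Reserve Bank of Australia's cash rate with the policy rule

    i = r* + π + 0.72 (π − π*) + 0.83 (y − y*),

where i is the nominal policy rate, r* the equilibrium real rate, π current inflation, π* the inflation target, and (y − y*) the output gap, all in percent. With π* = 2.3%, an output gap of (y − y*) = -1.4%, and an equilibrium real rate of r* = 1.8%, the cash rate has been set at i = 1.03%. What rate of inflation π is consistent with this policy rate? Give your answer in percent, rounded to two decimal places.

1.19%

Collecting π: i = r* + (1 + 0.72) π − 0.72 π* + 0.83 (y − y*)
1.72 π = 1.03 − 1.8 + 0.72 × 2.3 − 0.83 × (-1.4) = 2.048
π = 2.048 / 1.72 = 1.19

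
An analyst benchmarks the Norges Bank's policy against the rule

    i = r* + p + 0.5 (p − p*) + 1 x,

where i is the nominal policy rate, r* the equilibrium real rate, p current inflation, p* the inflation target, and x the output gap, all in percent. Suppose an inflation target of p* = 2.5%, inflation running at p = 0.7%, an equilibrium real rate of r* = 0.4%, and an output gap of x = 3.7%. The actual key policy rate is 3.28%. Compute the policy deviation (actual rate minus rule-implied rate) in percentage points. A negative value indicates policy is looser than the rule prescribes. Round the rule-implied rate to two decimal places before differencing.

i = 0.4 + 0.7 + 0.5 × (0.7 − 2.5) + 1 × 3.7
   = 0.4 + 0.7 − 0.9 + 3.7 = 3.90
Deviation = 3.28 − 3.90 = -0.62 pp.

-0.62 pp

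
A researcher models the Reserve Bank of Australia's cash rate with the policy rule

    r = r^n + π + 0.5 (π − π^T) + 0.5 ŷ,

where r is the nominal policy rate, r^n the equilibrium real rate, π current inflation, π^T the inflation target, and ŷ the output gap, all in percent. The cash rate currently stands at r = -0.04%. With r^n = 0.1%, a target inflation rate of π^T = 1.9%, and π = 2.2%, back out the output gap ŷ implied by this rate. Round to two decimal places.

0.5 ŷ = -0.04 − 0.1 − 2.2 − 0.5 × (2.2 − 1.9) = -2.49
ŷ = -2.49 / 0.5 = -4.98

-4.98%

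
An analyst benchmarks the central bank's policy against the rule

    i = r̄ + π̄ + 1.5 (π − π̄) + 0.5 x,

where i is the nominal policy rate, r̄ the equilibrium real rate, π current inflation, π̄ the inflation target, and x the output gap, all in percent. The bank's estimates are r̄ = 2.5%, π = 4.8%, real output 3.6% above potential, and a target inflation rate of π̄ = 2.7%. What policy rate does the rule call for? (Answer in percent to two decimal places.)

10.15%

Output 3.6% above potential → x = 3.6.
i = 2.5 + 2.7 + 1.5 × (4.8 − 2.7) + 0.5 × 3.6
   = 2.5 + 2.7 + 3.15 + 1.8 = 10.15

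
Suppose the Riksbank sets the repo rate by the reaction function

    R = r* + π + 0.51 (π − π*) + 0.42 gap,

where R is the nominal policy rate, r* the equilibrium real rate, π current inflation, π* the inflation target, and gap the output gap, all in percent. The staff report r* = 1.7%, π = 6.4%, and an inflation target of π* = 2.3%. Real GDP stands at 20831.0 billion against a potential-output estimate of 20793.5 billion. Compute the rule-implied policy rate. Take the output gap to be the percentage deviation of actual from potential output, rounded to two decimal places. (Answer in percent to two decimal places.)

Output gap = 100 × (20831.0 − 20793.5) / 20793.5 = 0.18%.
R = 1.70 + 6.40 + 0.51 × (6.40 − 2.30) + 0.42 × 0.18
   = 1.70 + 6.4 + 2.091 + 0.0756 = 10.27

10.27%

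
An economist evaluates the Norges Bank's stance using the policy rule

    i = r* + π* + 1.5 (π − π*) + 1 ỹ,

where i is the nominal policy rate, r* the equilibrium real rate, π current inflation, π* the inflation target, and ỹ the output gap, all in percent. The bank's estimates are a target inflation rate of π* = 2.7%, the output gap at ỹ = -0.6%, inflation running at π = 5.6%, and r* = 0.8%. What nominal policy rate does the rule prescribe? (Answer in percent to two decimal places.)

7.25%

i = 0.8 + 2.7 + 1.5 × (5.6 − 2.7) + 1 × (-0.6)
   = 0.8 + 2.7 + 4.35 − 0.6 = 7.25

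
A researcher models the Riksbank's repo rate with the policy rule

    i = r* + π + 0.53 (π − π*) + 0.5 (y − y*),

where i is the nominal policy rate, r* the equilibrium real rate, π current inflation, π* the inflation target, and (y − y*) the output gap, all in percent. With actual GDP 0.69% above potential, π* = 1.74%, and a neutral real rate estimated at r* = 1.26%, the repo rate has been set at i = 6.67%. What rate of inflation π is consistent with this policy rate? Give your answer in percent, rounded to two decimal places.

3.91%

Output 0.69% above potential → (y − y*) = 0.69.
Collecting π: i = r* + (1 + 0.53) π − 0.53 π* + 0.5 (y − y*)
1.53 π = 6.67 − 1.26 + 0.53 × 1.74 − 0.5 × 0.69 = 5.9872
π = 5.9872 / 1.53 = 3.91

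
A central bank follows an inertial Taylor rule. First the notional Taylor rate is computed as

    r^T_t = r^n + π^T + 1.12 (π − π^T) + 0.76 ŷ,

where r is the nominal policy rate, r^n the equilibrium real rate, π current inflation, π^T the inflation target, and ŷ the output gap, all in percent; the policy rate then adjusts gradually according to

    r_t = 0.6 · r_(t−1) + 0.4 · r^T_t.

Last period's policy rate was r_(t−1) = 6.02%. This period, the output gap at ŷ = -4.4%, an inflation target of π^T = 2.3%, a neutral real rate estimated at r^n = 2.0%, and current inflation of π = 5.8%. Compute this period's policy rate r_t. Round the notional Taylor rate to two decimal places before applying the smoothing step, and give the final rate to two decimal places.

r^T_t = 2.0 + 2.3 + 1.12 × (5.8 − 2.3) + 0.76 × (-4.4)
   = 2.0 + 2.3 + 3.92 − 3.344 = 4.88
r_t = 0.6 × 6.02 + 0.4 × 4.88 = 3.612 + 1.952 = 5.56

5.56%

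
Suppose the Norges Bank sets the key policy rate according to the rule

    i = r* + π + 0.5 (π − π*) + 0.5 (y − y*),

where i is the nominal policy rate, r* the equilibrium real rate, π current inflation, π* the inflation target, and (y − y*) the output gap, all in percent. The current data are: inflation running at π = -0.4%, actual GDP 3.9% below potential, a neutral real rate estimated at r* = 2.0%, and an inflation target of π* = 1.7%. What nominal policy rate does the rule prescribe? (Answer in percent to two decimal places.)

-1.40%

Output 3.9% below potential → (y − y*) = -3.9.
i = 2.0 + (-0.4) + 0.5 × (-0.4 − 1.7) + 0.5 × (-3.9)
   = 2.0 − 0.4 − 1.05 − 1.95 = -1.40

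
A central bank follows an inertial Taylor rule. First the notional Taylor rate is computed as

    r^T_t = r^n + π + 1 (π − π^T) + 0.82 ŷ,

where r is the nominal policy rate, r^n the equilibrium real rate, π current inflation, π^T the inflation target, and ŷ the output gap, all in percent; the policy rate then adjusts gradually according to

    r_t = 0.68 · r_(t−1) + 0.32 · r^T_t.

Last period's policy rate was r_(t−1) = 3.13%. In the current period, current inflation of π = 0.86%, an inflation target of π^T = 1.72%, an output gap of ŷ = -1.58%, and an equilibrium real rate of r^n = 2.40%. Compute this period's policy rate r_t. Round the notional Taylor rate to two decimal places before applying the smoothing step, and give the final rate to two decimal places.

r^T_t = 2.40 + 0.86 + 1 × (0.86 − 1.72) + 0.82 × (-1.58)
   = 2.40 + 0.86 − 0.86 − 1.2956 = 1.10
r_t = 0.68 × 3.13 + 0.32 × 1.10 = 2.1284 + 0.352 = 2.48

2.48%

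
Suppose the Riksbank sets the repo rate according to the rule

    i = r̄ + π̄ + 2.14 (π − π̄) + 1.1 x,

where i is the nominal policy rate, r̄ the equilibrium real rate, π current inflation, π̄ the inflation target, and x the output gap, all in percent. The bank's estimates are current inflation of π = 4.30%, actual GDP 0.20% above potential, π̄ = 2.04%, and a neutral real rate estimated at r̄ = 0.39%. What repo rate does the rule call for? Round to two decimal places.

Output 0.20% above potential → x = 0.20.
i = 0.39 + 2.04 + 2.14 × (4.30 − 2.04) + 1.1 × 0.20
   = 0.39 + 2.04 + 4.8364 + 0.22 = 7.49

7.49%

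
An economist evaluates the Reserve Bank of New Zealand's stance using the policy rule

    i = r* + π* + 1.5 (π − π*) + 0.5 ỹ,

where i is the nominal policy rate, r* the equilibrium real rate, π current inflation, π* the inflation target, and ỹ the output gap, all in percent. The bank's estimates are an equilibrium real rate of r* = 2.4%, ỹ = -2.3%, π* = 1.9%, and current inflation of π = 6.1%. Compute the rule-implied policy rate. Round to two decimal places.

i = 2.4 + 1.9 + 1.5 × (6.1 − 1.9) + 0.5 × (-2.3)
   = 2.4 + 1.9 + 6.3 − 1.15 = 9.45

9.45%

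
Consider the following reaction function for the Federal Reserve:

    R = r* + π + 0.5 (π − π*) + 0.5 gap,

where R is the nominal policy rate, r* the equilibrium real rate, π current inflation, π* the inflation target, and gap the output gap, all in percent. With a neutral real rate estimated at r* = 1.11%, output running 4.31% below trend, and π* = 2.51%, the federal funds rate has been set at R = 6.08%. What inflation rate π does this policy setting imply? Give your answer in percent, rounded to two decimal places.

Output 4.31% below potential → gap = -4.31.
Collecting π: R = r* + (1 + 0.5) π − 0.5 π* + 0.5 gap
1.5 π = 6.08 − 1.11 + 0.5 × 2.51 − 0.5 × (-4.31) = 8.38
π = 8.38 / 1.5 = 5.59

5.59%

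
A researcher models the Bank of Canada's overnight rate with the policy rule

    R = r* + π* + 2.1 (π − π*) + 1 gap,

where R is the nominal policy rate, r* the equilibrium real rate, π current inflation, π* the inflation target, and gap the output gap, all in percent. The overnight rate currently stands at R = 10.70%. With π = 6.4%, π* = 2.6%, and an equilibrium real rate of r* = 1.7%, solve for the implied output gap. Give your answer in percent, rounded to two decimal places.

1 gap = 10.70 − 1.7 − 2.6 − 2.1 × (6.4 − 2.6) = -1.58
gap = -1.58 / 1 = -1.58

-1.58%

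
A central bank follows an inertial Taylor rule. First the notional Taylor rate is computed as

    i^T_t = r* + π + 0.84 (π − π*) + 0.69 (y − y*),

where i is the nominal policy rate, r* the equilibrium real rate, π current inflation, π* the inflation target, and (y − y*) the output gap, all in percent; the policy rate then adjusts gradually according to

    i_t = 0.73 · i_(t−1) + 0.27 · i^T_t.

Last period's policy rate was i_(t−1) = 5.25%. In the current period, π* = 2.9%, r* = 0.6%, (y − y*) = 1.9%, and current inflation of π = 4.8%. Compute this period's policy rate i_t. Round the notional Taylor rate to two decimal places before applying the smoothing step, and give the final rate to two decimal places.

i^T_t = 0.6 + 4.8 + 0.84 × (4.8 − 2.9) + 0.69 × 1.9
   = 0.6 + 4.8 + 1.596 + 1.311 = 8.31
i_t = 0.73 × 5.25 + 0.27 × 8.31 = 3.8325 + 2.2437 = 6.08

6.08%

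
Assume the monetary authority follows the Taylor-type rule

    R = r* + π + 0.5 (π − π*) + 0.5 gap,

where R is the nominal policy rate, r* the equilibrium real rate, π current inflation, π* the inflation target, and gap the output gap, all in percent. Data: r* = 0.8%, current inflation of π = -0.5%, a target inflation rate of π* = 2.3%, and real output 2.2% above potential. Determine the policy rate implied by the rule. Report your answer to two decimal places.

0.00%

Output 2.2% above potential → gap = 2.2.
R = 0.8 + (-0.5) + 0.5 × (-0.5 − 2.3) + 0.5 × 2.2
   = 0.8 − 0.5 − 1.4 + 1.1 = 0.00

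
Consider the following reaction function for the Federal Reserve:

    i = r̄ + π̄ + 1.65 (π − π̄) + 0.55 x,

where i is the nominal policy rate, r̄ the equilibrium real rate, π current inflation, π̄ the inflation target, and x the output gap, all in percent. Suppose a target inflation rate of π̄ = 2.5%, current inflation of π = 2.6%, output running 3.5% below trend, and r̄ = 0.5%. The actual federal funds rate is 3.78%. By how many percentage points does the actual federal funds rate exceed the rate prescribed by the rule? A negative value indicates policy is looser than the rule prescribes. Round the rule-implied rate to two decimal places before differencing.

Output 3.5% below potential → x = -3.5.
i = 0.5 + 2.5 + 1.65 × (2.6 − 2.5) + 0.55 × (-3.5)
   = 0.5 + 2.5 + 0.165 − 1.925 = 1.24
Deviation = 3.78 − 1.24 = 2.54 pp.

2.54 pp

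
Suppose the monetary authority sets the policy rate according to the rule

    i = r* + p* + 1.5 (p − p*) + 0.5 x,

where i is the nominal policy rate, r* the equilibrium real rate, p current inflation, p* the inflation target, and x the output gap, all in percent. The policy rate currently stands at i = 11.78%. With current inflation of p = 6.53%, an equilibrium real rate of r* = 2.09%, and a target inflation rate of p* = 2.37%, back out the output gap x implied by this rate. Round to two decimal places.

0.5 x = 11.78 − 2.09 − 2.37 − 1.5 × (6.53 − 2.37) = 1.08
x = 1.08 / 0.5 = 2.16

2.16%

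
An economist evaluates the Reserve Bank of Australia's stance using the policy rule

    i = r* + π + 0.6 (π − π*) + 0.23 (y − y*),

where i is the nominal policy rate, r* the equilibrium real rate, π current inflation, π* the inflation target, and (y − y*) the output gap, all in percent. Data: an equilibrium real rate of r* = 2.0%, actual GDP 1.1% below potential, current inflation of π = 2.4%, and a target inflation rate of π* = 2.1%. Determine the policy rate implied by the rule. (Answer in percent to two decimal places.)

4.33%

Output 1.1% below potential → (y − y*) = -1.1.
i = 2.0 + 2.4 + 0.6 × (2.4 − 2.1) + 0.23 × (-1.1)
   = 2.0 + 2.4 + 0.18 − 0.253 = 4.33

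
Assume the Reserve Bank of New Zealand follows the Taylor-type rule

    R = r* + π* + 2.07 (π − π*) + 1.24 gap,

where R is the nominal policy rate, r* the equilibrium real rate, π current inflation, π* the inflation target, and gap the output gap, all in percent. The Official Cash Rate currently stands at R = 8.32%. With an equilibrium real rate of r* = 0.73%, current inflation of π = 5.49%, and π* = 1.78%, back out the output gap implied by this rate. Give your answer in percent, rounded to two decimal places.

-1.51%

1.24 gap = 8.32 − 0.73 − 1.78 − 2.07 × (5.49 − 1.78) = -1.8697
gap = -1.8697 / 1.24 = -1.51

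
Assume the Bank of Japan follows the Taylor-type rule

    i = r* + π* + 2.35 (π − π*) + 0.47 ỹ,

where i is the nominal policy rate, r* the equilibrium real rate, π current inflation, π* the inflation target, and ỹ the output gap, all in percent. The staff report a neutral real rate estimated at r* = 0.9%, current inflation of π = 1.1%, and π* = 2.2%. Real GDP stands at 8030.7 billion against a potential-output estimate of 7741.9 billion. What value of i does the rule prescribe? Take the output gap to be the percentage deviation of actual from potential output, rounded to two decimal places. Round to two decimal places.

Output gap = 100 × (8030.7 − 7741.9) / 7741.9 = 3.73%.
i = 0.90 + 2.20 + 2.35 × (1.10 − 2.20) + 0.47 × 3.73
   = 0.90 + 2.2 − 2.585 + 1.7531 = 2.27

2.27%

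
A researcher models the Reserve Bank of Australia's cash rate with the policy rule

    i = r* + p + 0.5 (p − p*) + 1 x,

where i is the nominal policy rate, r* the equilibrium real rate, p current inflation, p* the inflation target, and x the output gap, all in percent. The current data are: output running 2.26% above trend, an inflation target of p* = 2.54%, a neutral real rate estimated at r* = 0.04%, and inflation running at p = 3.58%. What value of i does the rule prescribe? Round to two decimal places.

Output 2.26% above potential → x = 2.26.
i = 0.04 + 3.58 + 0.5 × (3.58 − 2.54) + 1 × 2.26
   = 0.04 + 3.58 + 0.52 + 2.26 = 6.40

6.40%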